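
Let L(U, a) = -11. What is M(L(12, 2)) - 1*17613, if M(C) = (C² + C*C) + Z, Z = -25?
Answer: -17396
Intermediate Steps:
M(C) = -25 + 2*C² (M(C) = (C² + C*C) - 25 = (C² + C²) - 25 = 2*C² - 25 = -25 + 2*C²)
M(L(12, 2)) - 1*17613 = (-25 + 2*(-11)²) - 1*17613 = (-25 + 2*121) - 17613 = (-25 + 242) - 17613 = 217 - 17613 = -17396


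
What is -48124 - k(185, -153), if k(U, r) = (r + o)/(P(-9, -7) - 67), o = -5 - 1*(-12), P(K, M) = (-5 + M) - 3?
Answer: -1973157/41 ≈ -48126.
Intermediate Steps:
P(K, M) = -8 + M
o = 7 (o = -5 + 12 = 7)
k(U, r) = -7/82 - r/82 (k(U, r) = (r + 7)/((-8 - 7) - 67) = (7 + r)/(-15 - 67) = (7 + r)/(-82) = (7 + r)*(-1/82) = -7/82 - r/82)
-48124 - k(185, -153) = -48124 - (-7/82 - 1/82*(-153)) = -48124 - (-7/82 + 153/82) = -48124 - 1*73/41 = -48124 - 73/41 = -1973157/41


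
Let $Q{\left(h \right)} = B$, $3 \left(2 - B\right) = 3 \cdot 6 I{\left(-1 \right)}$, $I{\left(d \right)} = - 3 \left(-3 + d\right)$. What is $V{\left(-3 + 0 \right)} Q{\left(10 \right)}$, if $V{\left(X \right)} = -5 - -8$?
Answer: $-210$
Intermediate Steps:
$V{\left(X \right)} = 3$ ($V{\left(X \right)} = -5 + 8 = 3$)
$I{\left(d \right)} = 9 - 3 d$
$B = -70$ ($B = 2 - \frac{3 \cdot 6 \left(9 - -3\right)}{3} = 2 - \frac{18 \left(9 + 3\right)}{3} = 2 - \frac{18 \cdot 12}{3} = 2 - 72 = -70$)
$Q{\left(h \right)} = -70$
$V{\left(-3 + 0 \right)} Q{\left(10 \right)} = 3 \left(-70\right) = -210$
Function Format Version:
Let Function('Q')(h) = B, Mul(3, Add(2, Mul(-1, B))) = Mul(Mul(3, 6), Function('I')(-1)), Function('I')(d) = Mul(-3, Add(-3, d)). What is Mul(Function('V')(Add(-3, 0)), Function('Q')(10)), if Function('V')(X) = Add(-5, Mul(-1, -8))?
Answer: -210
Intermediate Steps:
Function('V')(X) = 3 (Function('V')(X) = Add(-5, 8) = 3)
Function('I')(d) = Add(9, Mul(-3, d))
B = -70 (B = Add(2, Mul(Rational(-1, 3), Mul(Mul(3, 6), Add(9, Mul(-3, -1))))) = Add(2, Mul(Rational(-1, 3), Mul(18, Add(9, 3)))) = Add(2, Mul(Rational(-1, 3), Mul(18, 12))) = Add(2, Mul(Rational(-1, 3), 216)) = Add(2, -72) = -70)
Function('Q')(h) = -70
Mul(Function('V')(Add(-3, 0)), Function('Q')(10)) = Mul(3, -70) = -210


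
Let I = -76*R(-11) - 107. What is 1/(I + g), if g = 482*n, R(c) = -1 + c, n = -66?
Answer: -1/31007 ≈ -3.2251e-5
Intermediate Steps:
I = 805 (I = -76*(-1 - 11) - 107 = -76*(-12) - 107 = 912 - 107 = 805)
g = -31812 (g = 482*(-66) = -31812)
1/(I + g) = 1/(805 - 31812) = 1/(-31007) = -1/31007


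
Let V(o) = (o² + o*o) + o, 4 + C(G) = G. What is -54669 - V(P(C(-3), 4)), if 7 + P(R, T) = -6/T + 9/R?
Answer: -2687686/49 ≈ -54851.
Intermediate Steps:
C(G) = -4 + G
P(R, T) = -7 - 6/T + 9/R (P(R, T) = -7 + (-6/T + 9/R) = -7 - 6/T + 9/R)
V(o) = o + 2*o² (V(o) = (o² + o²) + o = 2*o² + o = o + 2*o²)
-54669 - V(P(C(-3), 4)) = -54669 - (-7 - 6/4 + 9/(-4 - 3))*(1 + 2*(-7 - 6/4 + 9/(-4 - 3))) = -54669 - (-7 - 6*¼ + 9/(-7))*(1 + 2*(-7 - 6*¼ + 9/(-7))) = -54669 - (-7 - 3/2 + 9*(-⅐))*(1 + 2*(-7 - 3/2 + 9*(-⅐))) = -54669 - (-7 - 3/2 - 9/7)*(1 + 2*(-7 - 3/2 - 9/7)) = -54669 - (-137)*(1 + 2*(-137/14))/14 = -54669 - (-137)*(1 - 137/7)/14 = -54669 - (-137)*(-130)/(14*7) = -54669 - 1*8905/49 = -54669 - 8905/49 = -2687686/49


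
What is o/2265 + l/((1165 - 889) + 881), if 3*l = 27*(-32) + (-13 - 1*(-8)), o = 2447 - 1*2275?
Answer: -457091/2620605 ≈ -0.17442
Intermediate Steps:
o = 172 (o = 2447 - 2275 = 172)
l = -869/3 (l = (27*(-32) + (-13 - 1*(-8)))/3 = (-864 + (-13 + 8))/3 = (-864 - 5)/3 = (⅓)*(-869) = -869/3 ≈ -289.67)
o/2265 + l/((1165 - 889) + 881) = 172/2265 - 869/(3*((1165 - 889) + 881)) = 172*(1/2265) - 869/(3*(276 + 881)) = 172/2265 - 869/3/1157 = 172/2265 - 869/3*1/1157 = 172/2265 - 869/3471 = -457091/2620605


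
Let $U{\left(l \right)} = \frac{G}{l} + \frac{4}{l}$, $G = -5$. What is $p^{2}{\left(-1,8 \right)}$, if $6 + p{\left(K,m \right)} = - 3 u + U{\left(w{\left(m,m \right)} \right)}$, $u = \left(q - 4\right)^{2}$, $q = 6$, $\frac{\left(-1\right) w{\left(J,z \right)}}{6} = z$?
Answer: $\frac{744769}{2304} \approx 323.25$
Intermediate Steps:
$w{\left(J,z \right)} = - 6 z$
$U{\left(l \right)} = - \frac{1}{l}$ ($U{\left(l \right)} = - \frac{5}{l} + \frac{4}{l} = - \frac{1}{l}$)
$u = 4$ ($u = \left(6 - 4\right)^{2} = 2^{2} = 4$)
$p{\left(K,m \right)} = -18 + \frac{1}{6 m}$ ($p{\left(K,m \right)} = -6 - \left(12 + \frac{1}{\left(-6\right) m}\right) = -6 - \left(12 - \frac{1}{6 m}\right) = -18 + \frac{1}{6 m}$)
$p^{2}{\left(-1,8 \right)} = \left(-18 + \frac{1}{6 \cdot 8}\right)^{2} = \left(-18 + \frac{1}{6} \cdot \frac{1}{8}\right)^{2} = \left(-18 + \frac{1}{48}\right)^{2} = \left(- \frac{863}{48}\right)^{2} = \frac{744769}{2304}$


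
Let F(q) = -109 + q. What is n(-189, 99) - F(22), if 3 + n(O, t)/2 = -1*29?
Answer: 23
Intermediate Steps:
n(O, t) = -64 (n(O, t) = -6 + 2*(-1*29) = -6 + 2*(-29) = -6 - 58 = -64)
n(-189, 99) - F(22) = -64 - (-109 + 22) = -64 - 1*(-87) = -64 + 87 = 23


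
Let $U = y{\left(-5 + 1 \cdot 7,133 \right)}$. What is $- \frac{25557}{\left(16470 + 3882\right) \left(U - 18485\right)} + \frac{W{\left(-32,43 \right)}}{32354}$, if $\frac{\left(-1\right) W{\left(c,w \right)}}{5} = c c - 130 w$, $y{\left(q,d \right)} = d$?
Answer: $\frac{1421304946583}{2014035982336} \approx 0.7057$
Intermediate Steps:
$W{\left(c,w \right)} = - 5 c^{2} + 650 w$ ($W{\left(c,w \right)} = - 5 \left(c c - 130 w\right) = - 5 \left(c^{2} - 130 w\right) = - 5 c^{2} + 650 w$)
$U = 133$
$- \frac{25557}{\left(16470 + 3882\right) \left(U - 18485\right)} + \frac{W{\left(-32,43 \right)}}{32354} = - \frac{25557}{\left(16470 + 3882\right) \left(133 - 18485\right)} + \frac{- 5 \left(-32\right)^{2} + 650 \cdot 43}{32354} = - \frac{25557}{20352 \left(-18352\right)} + \left(\left(-5\right) 1024 + 27950\right) \frac{1}{32354} = - \frac{25557}{-373499904} + \left(-5120 + 27950\right) \frac{1}{32354} = \left(-25557\right) \left(- \frac{1}{373499904}\right) + 22830 \cdot \frac{1}{32354} = \frac{8519}{124499968} + \frac{11415}{16177} = \frac{1421304946583}{2014035982336}$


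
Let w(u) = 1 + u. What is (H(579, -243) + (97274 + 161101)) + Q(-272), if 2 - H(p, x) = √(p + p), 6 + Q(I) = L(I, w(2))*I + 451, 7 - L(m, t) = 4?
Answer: 258006 - √1158 ≈ 2.5797e+5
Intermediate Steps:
L(m, t) = 3 (L(m, t) = 7 - 1*4 = 7 - 4 = 3)
Q(I) = 445 + 3*I (Q(I) = -6 + (3*I + 451) = -6 + (451 + 3*I) = 445 + 3*I)
H(p, x) = 2 - √2*√p (H(p, x) = 2 - √(p + p) = 2 - √(2*p) = 2 - √2*√p)
(H(579, -243) + (97274 + 161101)) + Q(-272) = ((2 - √2*√579) + (97274 + 161101)) + (445 + 3*(-272)) = ((2 - √1158) + 258375) + (445 - 816) = (258377 - √1158) - 371 = 258006 - √1158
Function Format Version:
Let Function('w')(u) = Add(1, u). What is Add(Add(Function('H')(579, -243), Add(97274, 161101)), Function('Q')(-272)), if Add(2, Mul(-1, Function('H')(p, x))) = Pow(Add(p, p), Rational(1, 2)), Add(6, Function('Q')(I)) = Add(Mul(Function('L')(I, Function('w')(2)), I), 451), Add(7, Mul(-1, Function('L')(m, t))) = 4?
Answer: Add(258006, Mul(-1, Pow(1158, Rational(1, 2)))) ≈ 2.5797e+5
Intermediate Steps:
Function('L')(m, t) = 3 (Function('L')(m, t) = Add(7, Mul(-1, 4)) = Add(7, -4) = 3)
Function('Q')(I) = Add(445, Mul(3, I)) (Function('Q')(I) = Add(-6, Add(Mul(3, I), 451)) = Add(-6, Add(451, Mul(3, I))) = Add(445, Mul(3, I)))
Function('H')(p, x) = Add(2, Mul(-1, Pow(2, Rational(1, 2)), Pow(p, Rational(1, 2)))) (Function('H')(p, x) = Add(2, Mul(-1, Pow(Add(p, p), Rational(1, 2)))) = Add(2, Mul(-1, Pow(Mul(2, p), Rational(1, 2)))) = Add(2, Mul(-1, Mul(Pow(2, Rational(1, 2)), Pow(p, Rational(1, 2))))) = Add(2, Mul(-1, Pow(2, Rational(1, 2)), Pow(p, Rational(1, 2)))))
Add(Add(Function('H')(579, -243), Add(97274, 161101)), Function('Q')(-272)) = Add(Add(Add(2, Mul(-1, Pow(2, Rational(1, 2)), Pow(579, Rational(1, 2)))), Add(97274, 161101)), Add(445, Mul(3, -272))) = Add(Add(Add(2, Mul(-1, Pow(1158, Rational(1, 2)))), 258375), Add(445, -816)) = Add(Add(258377, Mul(-1, Pow(1158, Rational(1, 2)))), -371) = Add(258006, Mul(-1, Pow(1158, Rational(1, 2))))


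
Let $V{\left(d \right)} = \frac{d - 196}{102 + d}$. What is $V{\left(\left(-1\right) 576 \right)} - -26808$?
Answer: $\frac{6353882}{237} \approx 26810.0$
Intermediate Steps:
$V{\left(d \right)} = \frac{-196 + d}{102 + d}$
$V{\left(\left(-1\right) 576 \right)} - -26808 = \frac{-196 - 576}{102 - 576} - -26808 = \frac{-196 - 576}{102 - 576} + 26808 = \frac{1}{-474} \left(-772\right) + 26808 = \left(- \frac{1}{474}\right) \left(-772\right) + 26808 = \frac{386}{237} + 26808 = \frac{6353882}{237}$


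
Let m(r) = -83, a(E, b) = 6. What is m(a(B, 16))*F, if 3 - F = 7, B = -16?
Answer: 332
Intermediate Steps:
F = -4 (F = 3 - 1*7 = 3 - 7 = -4)
m(a(B, 16))*F = -83*(-4) = 332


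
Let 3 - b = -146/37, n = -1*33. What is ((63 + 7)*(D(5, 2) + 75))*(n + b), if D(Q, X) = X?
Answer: -5195960/37 ≈ -1.4043e+5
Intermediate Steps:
n = -33
b = 257/37 (b = 3 - (-146)/37 = 3 - 1*(-146/37) = 3 + 146/37 = 257/37 ≈ 6.9459)
((63 + 7)*(D(5, 2) + 75))*(n + b) = ((63 + 7)*(2 + 75))*(-33 + 257/37) = (70*77)*(-964/37) = 5390*(-964/37) = -5195960/37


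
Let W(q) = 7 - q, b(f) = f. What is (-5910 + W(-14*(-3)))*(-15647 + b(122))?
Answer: 92296125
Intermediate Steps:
(-5910 + W(-14*(-3)))*(-15647 + b(122)) = (-5910 + (7 - (-14)*(-3)))*(-15647 + 122) = (-5910 + (7 - 1*42))*(-15525) = (-5910 + (7 - 42))*(-15525) = (-5910 - 35)*(-15525) = -5945*(-15525) = 92296125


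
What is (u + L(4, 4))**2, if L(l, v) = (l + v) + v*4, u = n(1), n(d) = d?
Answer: 625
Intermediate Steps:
u = 1
L(l, v) = l + 5*v (L(l, v) = (l + v) + 4*v = l + 5*v)
(u + L(4, 4))**2 = (1 + (4 + 5*4))**2 = (1 + (4 + 20))**2 = (1 + 24)**2 = 25**2 = 625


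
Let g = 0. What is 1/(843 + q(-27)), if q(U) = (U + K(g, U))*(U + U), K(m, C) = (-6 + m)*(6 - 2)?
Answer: 1/3597 ≈ 0.00027801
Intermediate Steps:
K(m, C) = -24 + 4*m (K(m, C) = (-6 + m)*4 = -24 + 4*m)
q(U) = 2*U*(-24 + U) (q(U) = (U + (-24 + 4*0))*(U + U) = (U + (-24 + 0))*(2*U) = (U - 24)*(2*U) = (-24 + U)*(2*U) = 2*U*(-24 + U))
1/(843 + q(-27)) = 1/(843 + 2*(-27)*(-24 - 27)) = 1/(843 + 2*(-27)*(-51)) = 1/(843 + 2754) = 1/3597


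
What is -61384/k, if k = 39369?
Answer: -61384/39369 ≈ -1.5592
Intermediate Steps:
-61384/k = -61384/39369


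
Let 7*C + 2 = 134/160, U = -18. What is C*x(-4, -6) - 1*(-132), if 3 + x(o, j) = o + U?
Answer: 15249/112 ≈ 136.15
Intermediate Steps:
x(o, j) = -21 + o (x(o, j) = -3 + (o - 18) = -3 + (-18 + o) = -21 + o)
C = -93/560 (C = -2/7 + (134/160)/7 = -2/7 + (134*(1/160))/7 = -2/7 + (⅐)*(67/80) = -2/7 + 67/560 = -93/560 ≈ -0.16607)
C*x(-4, -6) - 1*(-132) = -93*(-21 - 4)/560 - 1*(-132) = -93/560*(-25) + 132 = 465/112 + 132 = 15249/112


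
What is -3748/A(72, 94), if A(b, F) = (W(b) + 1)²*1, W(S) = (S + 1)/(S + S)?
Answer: -77718528/47089 ≈ -1650.5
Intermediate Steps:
W(S) = (1 + S)/(2*S) (W(S) = (1 + S)/((2*S)) = (1 + S)*(1/(2*S)) = (1 + S)/(2*S))
A(b, F) = (1 + (1 + b)/(2*b))² (A(b, F) = ((1 + b)/(2*b) + 1)²*1 = (1 + (1 + b)/(2*b))²*1 = (1 + (1 + b)/(2*b))²)
-3748/A(72, 94) = -3748*20736/(1 + 3*72)² = -3748*20736/(1 + 216)² = -3748/((¼)*(1/5184)*217²) = -3748/((¼)*(1/5184)*47089) = -3748/47089/20736 = -3748*20736/47089 = -77718528/47089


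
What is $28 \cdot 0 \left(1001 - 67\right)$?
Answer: $0$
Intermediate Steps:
$28 \cdot 0 \left(1001 - 67\right) = 0 \cdot 934 = 0$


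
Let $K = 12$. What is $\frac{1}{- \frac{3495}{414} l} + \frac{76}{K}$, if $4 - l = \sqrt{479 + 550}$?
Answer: $\frac{22424411}{3540435} + \frac{966 \sqrt{21}}{1180145} \approx 6.3376$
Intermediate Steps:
$l = 4 - 7 \sqrt{21}$ ($l = 4 - \sqrt{479 + 550} = 4 - \sqrt{1029} = 4 - 7 \sqrt{21} \approx -28.078$)
$\frac{1}{- \frac{3495}{414} l} + \frac{76}{K} = \frac{1}{- \frac{3495}{414} \left(4 - 7 \sqrt{21}\right)} + \frac{76}{12} = \frac{1}{\left(-3495\right) \frac{1}{414} \left(4 - 7 \sqrt{21}\right)} + 76 \cdot \frac{1}{12} = \frac{1}{\left(- \frac{1165}{138}\right) \left(4 - 7 \sqrt{21}\right)} + \frac{19}{3} = - \frac{138}{1165 \left(4 - 7 \sqrt{21}\right)} + \frac{19}{3} = \frac{19}{3} - \frac{138}{1165 \left(4 - 7 \sqrt{21}\right)}$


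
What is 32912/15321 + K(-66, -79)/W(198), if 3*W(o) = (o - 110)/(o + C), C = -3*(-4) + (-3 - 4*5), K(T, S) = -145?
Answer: -113035499/122568 ≈ -922.23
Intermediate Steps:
C = -11 (C = 12 + (-3 - 20) = 12 - 23 = -11)
W(o) = (-110 + o)/(3*(-11 + o)) (W(o) = ((o - 110)/(o - 11))/3 = ((-110 + o)/(-11 + o))/3 = (-110 + o)/(3*(-11 + o)))
32912/15321 + K(-66, -79)/W(198) = 32912/15321 - 145*3*(-11 + 198)/(-110 + 198) = 32912*(1/15321) - 145/((1/3)*88/187) = 32912/15321 - 145/((1/3)*(1/187)*88) = 32912/15321 - 145/8/51 = 32912/15321 - 145*51/8 = 32912/15321 - 7395/8 = -113035499/122568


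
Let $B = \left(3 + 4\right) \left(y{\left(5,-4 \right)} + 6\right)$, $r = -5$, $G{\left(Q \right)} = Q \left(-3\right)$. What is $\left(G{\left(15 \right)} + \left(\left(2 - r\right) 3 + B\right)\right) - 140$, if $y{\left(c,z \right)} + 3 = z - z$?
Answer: $-143$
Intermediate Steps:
$G{\left(Q \right)} = - 3 Q$
$y{\left(c,z \right)} = -3$ ($y{\left(c,z \right)} = -3 + \left(z - z\right) = -3 + 0 = -3$)
$B = 21$ ($B = \left(3 + 4\right) \left(-3 + 6\right) = 7 \cdot 3 = 21$)
$\left(G{\left(15 \right)} + \left(\left(2 - r\right) 3 + B\right)\right) - 140 = \left(\left(-3\right) 15 + \left(\left(2 - -5\right) 3 + 21\right)\right) - 140 = \left(-45 + \left(\left(2 + 5\right) 3 + 21\right)\right) - 140 = \left(-45 + \left(7 \cdot 3 + 21\right)\right) - 140 = \left(-45 + \left(21 + 21\right)\right) - 140 = \left(-45 + 42\right) - 140 = -3 - 140 = -143$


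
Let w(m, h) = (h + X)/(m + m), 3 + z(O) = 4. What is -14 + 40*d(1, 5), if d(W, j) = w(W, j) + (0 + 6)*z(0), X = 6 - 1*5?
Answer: 346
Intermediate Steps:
z(O) = 1 (z(O) = -3 + 4 = 1)
X = 1 (X = 6 - 5 = 1)
w(m, h) = (1 + h)/(2*m) (w(m, h) = (h + 1)/(m + m) = (1 + h)/((2*m)) = (1 + h)*(1/(2*m)) = (1 + h)/(2*m))
d(W, j) = 6 + (1 + j)/(2*W) (d(W, j) = (1 + j)/(2*W) + (0 + 6)*1 = (1 + j)/(2*W) + 6*1 = (1 + j)/(2*W) + 6 = 6 + (1 + j)/(2*W))
-14 + 40*d(1, 5) = -14 + 40*((½)*(1 + 5 + 12*1)/1) = -14 + 40*((½)*1*(1 + 5 + 12)) = -14 + 40*((½)*1*18) = -14 + 40*9 = -14 + 360 = 346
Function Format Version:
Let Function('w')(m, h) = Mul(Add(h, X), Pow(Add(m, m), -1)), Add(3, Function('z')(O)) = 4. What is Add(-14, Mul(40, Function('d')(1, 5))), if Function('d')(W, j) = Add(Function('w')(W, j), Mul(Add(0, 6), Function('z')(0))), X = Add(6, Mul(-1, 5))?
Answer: 346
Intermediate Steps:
Function('z')(O) = 1 (Function('z')(O) = Add(-3, 4) = 1)
X = 1 (X = Add(6, -5) = 1)
Function('w')(m, h) = Mul(Rational(1, 2), Pow(m, -1), Add(1, h)) (Function('w')(m, h) = Mul(Add(h, 1), Pow(Add(m, m), -1)) = Mul(Add(1, h), Pow(Mul(2, m), -1)) = Mul(Add(1, h), Mul(Rational(1, 2), Pow(m, -1))) = Mul(Rational(1, 2), Pow(m, -1), Add(1, h)))
Function('d')(W, j) = Add(6, Mul(Rational(1, 2), Pow(W, -1), Add(1, j))) (Function('d')(W, j) = Add(Mul(Rational(1, 2), Pow(W, -1), Add(1, j)), Mul(Add(0, 6), 1)) = Add(Mul(Rational(1, 2), Pow(W, -1), Add(1, j)), Mul(6, 1)) = Add(Mul(Rational(1, 2), Pow(W, -1), Add(1, j)), 6) = Add(6, Mul(Rational(1, 2), Pow(W, -1), Add(1, j))))
Add(-14, Mul(40, Function('d')(1, 5))) = Add(-14, Mul(40, Mul(Rational(1, 2), Pow(1, -1), Add(1, 5, Mul(12, 1))))) = Add(-14, Mul(40, Mul(Rational(1, 2), 1, Add(1, 5, 12)))) = Add(-14, Mul(40, Mul(Rational(1, 2), 1, 18))) = Add(-14, Mul(40, 9)) = Add(-14, 360) = 346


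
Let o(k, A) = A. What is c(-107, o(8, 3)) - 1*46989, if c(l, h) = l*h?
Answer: -47310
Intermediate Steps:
c(l, h) = h*l
c(-107, o(8, 3)) - 1*46989 = 3*(-107) - 1*46989 = -321 - 46989 = -47310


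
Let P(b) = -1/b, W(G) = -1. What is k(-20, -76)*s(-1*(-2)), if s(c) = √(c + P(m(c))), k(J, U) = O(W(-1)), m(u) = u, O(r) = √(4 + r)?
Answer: 3*√2/2 ≈ 2.1213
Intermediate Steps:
k(J, U) = √3 (k(J, U) = √(4 - 1) = √3)
s(c) = √(c - 1/c)
k(-20, -76)*s(-1*(-2)) = √3*√(-1*(-2) - 1/((-1*(-2)))) = √3*√(2 - 1/2) = √3*√(2 - 1*½) = √3*√(2 - ½) = √3*√(3/2) = √3*(√6/2) = 3*√2/2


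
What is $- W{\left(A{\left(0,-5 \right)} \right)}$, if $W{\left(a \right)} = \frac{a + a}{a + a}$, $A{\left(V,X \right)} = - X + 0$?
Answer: $-1$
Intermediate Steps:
$A{\left(V,X \right)} = - X$
$W{\left(a \right)} = 1$ ($W{\left(a \right)} = \frac{2 a}{2 a} = 2 a \frac{1}{2 a} = 1$)
$- W{\left(A{\left(0,-5 \right)} \right)} = \left(-1\right) 1 = -1$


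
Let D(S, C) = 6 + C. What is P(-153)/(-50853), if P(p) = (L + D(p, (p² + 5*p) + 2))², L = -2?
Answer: -171007500/16951 ≈ -10088.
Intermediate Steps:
P(p) = (6 + p² + 5*p)² (P(p) = (-2 + (6 + ((p² + 5*p) + 2)))² = (-2 + (6 + (2 + p² + 5*p)))² = (-2 + (8 + p² + 5*p))² = (6 + p² + 5*p)²)
P(-153)/(-50853) = (6 + (-153)² + 5*(-153))²/(-50853) = (6 + 23409 - 765)²*(-1/50853) = 22650²*(-1/50853) = 513022500*(-1/50853) = -171007500/16951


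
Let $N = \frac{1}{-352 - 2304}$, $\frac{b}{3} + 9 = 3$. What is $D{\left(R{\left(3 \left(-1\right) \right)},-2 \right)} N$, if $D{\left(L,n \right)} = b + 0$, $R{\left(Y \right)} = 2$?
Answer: $\frac{9}{1328} \approx 0.0067771$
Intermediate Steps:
$b = -18$ ($b = -27 + 3 \cdot 3 = -27 + 9 = -18$)
$D{\left(L,n \right)} = -18$ ($D{\left(L,n \right)} = -18 + 0 = -18$)
$N = - \frac{1}{2656}$ ($N = \frac{1}{-2656} = - \frac{1}{2656} \approx -0.00037651$)
$D{\left(R{\left(3 \left(-1\right) \right)},-2 \right)} N = \left(-18\right) \left(- \frac{1}{2656}\right) = \frac{9}{1328}$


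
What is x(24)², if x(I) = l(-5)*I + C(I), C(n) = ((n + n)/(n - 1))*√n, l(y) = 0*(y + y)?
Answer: 55296/529 ≈ 104.53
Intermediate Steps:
l(y) = 0 (l(y) = 0*(2*y) = 0)
C(n) = 2*n^(3/2)/(-1 + n) (C(n) = ((2*n)/(-1 + n))*√n = (2*n/(-1 + n))*√n = 2*n^(3/2)/(-1 + n))
x(I) = 2*I^(3/2)/(-1 + I) (x(I) = 0*I + 2*I^(3/2)/(-1 + I) = 0 + 2*I^(3/2)/(-1 + I) = 2*I^(3/2)/(-1 + I))
x(24)² = (2*24^(3/2)/(-1 + 24))² = (2*(48*√6)/23)² = (2*(48*√6)*(1/23))² = (96*√6/23)² = 55296/529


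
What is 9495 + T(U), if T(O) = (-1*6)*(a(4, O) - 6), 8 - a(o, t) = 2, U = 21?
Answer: 9495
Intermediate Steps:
a(o, t) = 6 (a(o, t) = 8 - 1*2 = 8 - 2 = 6)
T(O) = 0 (T(O) = (-1*6)*(6 - 6) = -6*0 = 0)
9495 + T(U) = 9495 + 0 = 9495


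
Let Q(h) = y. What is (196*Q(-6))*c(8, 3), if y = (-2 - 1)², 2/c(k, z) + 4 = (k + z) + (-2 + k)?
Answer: 3528/13 ≈ 271.38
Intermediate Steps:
c(k, z) = 2/(-6 + z + 2*k) (c(k, z) = 2/(-4 + ((k + z) + (-2 + k))) = 2/(-4 + (-2 + z + 2*k)) = 2/(-6 + z + 2*k))
y = 9 (y = (-3)² = 9)
Q(h) = 9
(196*Q(-6))*c(8, 3) = (196*9)*(2/(-6 + 3 + 2*8)) = 1764*(2/(-6 + 3 + 16)) = 1764*(2/13) = 3528/13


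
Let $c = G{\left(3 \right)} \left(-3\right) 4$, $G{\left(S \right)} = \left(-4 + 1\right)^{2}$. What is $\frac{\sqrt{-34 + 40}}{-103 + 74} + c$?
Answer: $-108 - \frac{\sqrt{6}}{29} \approx -108.08$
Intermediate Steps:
$G{\left(S \right)} = 9$ ($G{\left(S \right)} = \left(-3\right)^{2} = 9$)
$c = -108$ ($c = 9 \left(-3\right) 4 = \left(-27\right) 4 = -108$)
$\frac{\sqrt{-34 + 40}}{-103 + 74} + c = \frac{\sqrt{-34 + 40}}{-103 + 74} - 108 = \frac{\sqrt{6}}{-29} - 108 = \sqrt{6} \left(- \frac{1}{29}\right) - 108 = - \frac{\sqrt{6}}{29} - 108 = -108 - \frac{\sqrt{6}}{29}$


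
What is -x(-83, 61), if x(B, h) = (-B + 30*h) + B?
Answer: -1830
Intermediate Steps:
x(B, h) = 30*h
-x(-83, 61) = -30*61 = -1*1830 = -1830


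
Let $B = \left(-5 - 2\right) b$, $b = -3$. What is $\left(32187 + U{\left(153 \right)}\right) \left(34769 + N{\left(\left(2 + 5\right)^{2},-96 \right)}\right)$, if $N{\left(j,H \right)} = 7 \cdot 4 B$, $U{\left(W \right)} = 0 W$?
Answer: $1138035759$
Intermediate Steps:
$U{\left(W \right)} = 0$
$B = 21$ ($B = \left(-5 - 2\right) \left(-3\right) = \left(-7\right) \left(-3\right) = 21$)
$N{\left(j,H \right)} = 588$ ($N{\left(j,H \right)} = 7 \cdot 4 \cdot 21 = 28 \cdot 21 = 588$)
$\left(32187 + U{\left(153 \right)}\right) \left(34769 + N{\left(\left(2 + 5\right)^{2},-96 \right)}\right) = \left(32187 + 0\right) \left(34769 + 588\right) = 32187 \cdot 35357 = 1138035759$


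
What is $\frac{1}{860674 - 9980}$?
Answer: $\frac{1}{850694} \approx 1.1755 \cdot 10^{-6}$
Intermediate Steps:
$\frac{1}{860674 - 9980} = \frac{1}{850694}$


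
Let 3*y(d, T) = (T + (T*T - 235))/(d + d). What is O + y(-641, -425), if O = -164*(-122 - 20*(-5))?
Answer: 13696403/3846 ≈ 3561.2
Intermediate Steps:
O = 3608 (O = -164*(-122 + 100) = -164*(-22) = 3608)
y(d, T) = (-235 + T + T²)/(6*d) (y(d, T) = ((T + (T*T - 235))/(d + d))/3 = ((T + (T² - 235))/((2*d)))/3 = ((T + (-235 + T²))*(1/(2*d)))/3 = ((-235 + T + T²)*(1/(2*d)))/3 = ((-235 + T + T²)/(2*d))/3 = (-235 + T + T²)/(6*d))
O + y(-641, -425) = 3608 + (⅙)*(-235 - 425 + (-425)²)/(-641) = 3608 + (⅙)*(-1/641)*(-235 - 425 + 180625) = 3608 + (⅙)*(-1/641)*179965 = 3608 - 179965/3846 = 13696403/3846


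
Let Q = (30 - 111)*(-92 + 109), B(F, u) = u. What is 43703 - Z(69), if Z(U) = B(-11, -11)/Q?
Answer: 60179020/1377 ≈ 43703.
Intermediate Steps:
Q = -1377 (Q = -81*17 = -1377)
Z(U) = 11/1377 (Z(U) = -11/(-1377) = -11*(-1/1377) = 11/1377)
43703 - Z(69) = 43703 - 1*11/1377 = 43703 - 11/1377 = 60179020/1377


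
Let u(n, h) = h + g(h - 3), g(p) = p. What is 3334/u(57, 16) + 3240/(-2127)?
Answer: 2332486/20561 ≈ 113.44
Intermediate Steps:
u(n, h) = -3 + 2*h (u(n, h) = h + (h - 3) = h + (-3 + h) = -3 + 2*h)
3334/u(57, 16) + 3240/(-2127) = 3334/(-3 + 2*16) + 3240/(-2127) = 3334/(-3 + 32) + 3240*(-1/2127) = 3334/29 - 1080/709 = 2332486/20561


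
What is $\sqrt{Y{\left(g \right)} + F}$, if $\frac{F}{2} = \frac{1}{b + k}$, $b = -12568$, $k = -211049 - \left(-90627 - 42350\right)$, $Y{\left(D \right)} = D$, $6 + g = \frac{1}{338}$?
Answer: $\frac{i \sqrt{520409435370}}{294580} \approx 2.4489 i$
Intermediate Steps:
$g = - \frac{2027}{338}$ ($g = -6 + \frac{1}{338} = - \frac{2027}{338} \approx -5.997$)
$k = -78072$ ($k = -211049 - -132977 = -211049 + 132977 = -78072$)
$F = - \frac{1}{45320}$ ($F = \frac{2}{-12568 - 78072} = \frac{2}{-90640} = 2 \left(- \frac{1}{90640}\right) = - \frac{1}{45320} \approx -2.2065 \cdot 10^{-5}$)
$\sqrt{Y{\left(g \right)} + F} = \sqrt{- \frac{2027}{338} - \frac{1}{45320}} = \sqrt{- \frac{45931989}{7659080}} = \frac{i \sqrt{520409435370}}{294580}$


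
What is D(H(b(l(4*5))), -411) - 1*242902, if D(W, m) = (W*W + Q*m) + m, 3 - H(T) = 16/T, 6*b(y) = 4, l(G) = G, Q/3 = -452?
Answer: 314444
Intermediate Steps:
Q = -1356 (Q = 3*(-452) = -1356)
b(y) = ⅔ (b(y) = (⅙)*4 = ⅔)
H(T) = 3 - 16/T
D(W, m) = W² - 1355*m (D(W, m) = (W*W - 1356*m) + m = (W² - 1356*m) + m = W² - 1355*m)
D(H(b(l(4*5))), -411) - 1*242902 = ((3 - 16/⅔)² - 1355*(-411)) - 1*242902 = ((3 - 16*3/2)² + 556905) - 242902 = ((3 - 24)² + 556905) - 242902 = ((-21)² + 556905) - 242902 = (441 + 556905) - 242902 = 557346 - 242902 = 314444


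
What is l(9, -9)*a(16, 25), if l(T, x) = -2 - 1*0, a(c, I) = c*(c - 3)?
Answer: -416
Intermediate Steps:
a(c, I) = c*(-3 + c)
l(T, x) = -2 (l(T, x) = -2 + 0 = -2)
l(9, -9)*a(16, 25) = -32*(-3 + 16) = -32*13 = -2*208 = -416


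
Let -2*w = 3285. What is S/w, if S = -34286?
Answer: 68572/3285 ≈ 20.874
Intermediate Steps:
w = -3285/2 (w = -1/2*3285 = -3285/2 ≈ -1642.5)
S/w = -34286/(-3285/2) = -34286*(-2/3285) = 68572/3285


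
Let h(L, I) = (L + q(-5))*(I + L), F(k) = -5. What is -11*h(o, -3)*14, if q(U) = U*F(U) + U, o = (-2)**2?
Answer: -3696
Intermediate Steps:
o = 4
q(U) = -4*U (q(U) = U*(-5) + U = -5*U + U = -4*U)
h(L, I) = (20 + L)*(I + L) (h(L, I) = (L - 4*(-5))*(I + L) = (L + 20)*(I + L) = (20 + L)*(I + L))
-11*h(o, -3)*14 = -11*(4**2 + 20*(-3) + 20*4 - 3*4)*14 = -11*(16 - 60 + 80 - 12)*14 = -11*24*14 = -264*14 = -3696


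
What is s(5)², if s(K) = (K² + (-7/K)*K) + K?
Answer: 529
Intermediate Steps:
s(K) = -7 + K + K² (s(K) = (K² - 7) + K = (-7 + K²) + K = -7 + K + K²)
s(5)² = (-7 + 5 + 5²)² = (-7 + 5 + 25)² = 23² = 529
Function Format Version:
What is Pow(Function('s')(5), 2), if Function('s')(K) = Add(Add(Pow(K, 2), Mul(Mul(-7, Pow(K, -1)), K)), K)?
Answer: 529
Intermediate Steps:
Function('s')(K) = Add(-7, K, Pow(K, 2)) (Function('s')(K) = Add(Add(Pow(K, 2), -7), K) = Add(Add(-7, Pow(K, 2)), K) = Add(-7, K, Pow(K, 2)))
Pow(Function('s')(5), 2) = Pow(Add(-7, 5, Pow(5, 2)), 2) = Pow(Add(-7, 5, 25), 2) = Pow(23, 2) = 529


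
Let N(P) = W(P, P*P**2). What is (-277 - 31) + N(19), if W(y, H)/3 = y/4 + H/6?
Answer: 12543/4 ≈ 3135.8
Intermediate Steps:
W(y, H) = H/2 + 3*y/4 (W(y, H) = 3*(y/4 + H/6) = H/2 + 3*y/4)
N(P) = P**3/2 + 3*P/4 (N(P) = (P*P**2)/2 + 3*P/4 = P**3/2 + 3*P/4)
(-277 - 31) + N(19) = (-277 - 31) + (1/4)*19*(3 + 2*19**2) = -308 + (1/4)*19*(3 + 2*361) = -308 + (1/4)*19*(3 + 722) = -308 + (1/4)*19*725 = -308 + 13775/4 = 12543/4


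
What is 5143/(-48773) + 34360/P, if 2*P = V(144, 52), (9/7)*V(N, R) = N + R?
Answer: 7539517211/16729139 ≈ 450.68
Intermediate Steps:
V(N, R) = 7*N/9 + 7*R/9 (V(N, R) = 7*(N + R)/9 = 7*N/9 + 7*R/9)
P = 686/9 (P = ((7/9)*144 + (7/9)*52)/2 = (112 + 364/9)/2 = (½)*(1372/9) = 686/9 ≈ 76.222)
5143/(-48773) + 34360/P = 5143/(-48773) + 34360/(686/9) = 5143*(-1/48773) + 34360*(9/686) = -5143/48773 + 154620/343 = 7539517211/16729139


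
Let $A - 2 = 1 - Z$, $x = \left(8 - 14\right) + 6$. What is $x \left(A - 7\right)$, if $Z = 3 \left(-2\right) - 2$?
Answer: $0$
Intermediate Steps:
$Z = -8$ ($Z = -6 - 2 = -8$)
$x = 0$ ($x = -6 + 6 = 0$)
$A = 11$ ($A = 2 + \left(1 - -8\right) = 2 + \left(1 + 8\right) = 2 + 9 = 11$)
$x \left(A - 7\right) = 0 \left(11 - 7\right) = 0 \cdot 4 = 0$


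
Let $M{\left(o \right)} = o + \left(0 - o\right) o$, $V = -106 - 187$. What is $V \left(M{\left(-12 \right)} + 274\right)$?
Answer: $-34574$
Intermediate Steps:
$V = -293$
$M{\left(o \right)} = o - o^{2}$ ($M{\left(o \right)} = o + - o o = o - o^{2}$)
$V \left(M{\left(-12 \right)} + 274\right) = - 293 \left(- 12 \left(1 - -12\right) + 274\right) = - 293 \left(- 12 \left(1 + 12\right) + 274\right) = - 293 \left(\left(-12\right) 13 + 274\right) = - 293 \left(-156 + 274\right) = \left(-293\right) 118 = -34574$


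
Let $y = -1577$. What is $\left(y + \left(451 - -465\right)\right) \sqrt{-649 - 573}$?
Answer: $- 661 i \sqrt{1222} \approx - 23107.0 i$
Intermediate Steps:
$\left(y + \left(451 - -465\right)\right) \sqrt{-649 - 573} = \left(-1577 + \left(451 - -465\right)\right) \sqrt{-649 - 573} = \left(-1577 + \left(451 + 465\right)\right) \sqrt{-1222} = \left(-1577 + 916\right) i \sqrt{1222} = - 661 i \sqrt{1222}$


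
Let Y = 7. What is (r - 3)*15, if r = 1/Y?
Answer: -300/7 ≈ -42.857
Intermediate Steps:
r = ⅐ (r = 1/7 = ⅐ ≈ 0.14286)
(r - 3)*15 = (⅐ - 3)*15 = -20/7*15 = -300/7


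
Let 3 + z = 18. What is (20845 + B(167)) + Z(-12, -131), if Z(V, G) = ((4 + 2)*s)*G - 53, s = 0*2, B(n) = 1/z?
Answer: 311881/15 ≈ 20792.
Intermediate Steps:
z = 15 (z = -3 + 18 = 15)
B(n) = 1/15
s = 0
Z(V, G) = -53 (Z(V, G) = ((4 + 2)*0)*G - 53 = (6*0)*G - 53 = 0*G - 53 = 0 - 53 = -53)
(20845 + B(167)) + Z(-12, -131) = (20845 + 1/15) - 53 = 312676/15 - 53 = 311881/15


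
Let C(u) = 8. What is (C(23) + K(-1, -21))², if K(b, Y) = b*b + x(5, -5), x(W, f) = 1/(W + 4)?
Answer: 6724/81 ≈ 83.012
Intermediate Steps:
x(W, f) = 1/(4 + W)
K(b, Y) = ⅑ + b² (K(b, Y) = b*b + 1/(4 + 5) = b² + 1/9 = b² + ⅑ = ⅑ + b²)
(C(23) + K(-1, -21))² = (8 + (⅑ + (-1)²))² = (8 + (⅑ + 1))² = (8 + 10/9)² = (82/9)² = 6724/81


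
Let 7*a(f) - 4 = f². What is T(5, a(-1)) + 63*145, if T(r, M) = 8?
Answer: 9143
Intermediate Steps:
a(f) = 4/7 + f²/7
T(5, a(-1)) + 63*145 = 8 + 63*145 = 8 + 9135 = 9143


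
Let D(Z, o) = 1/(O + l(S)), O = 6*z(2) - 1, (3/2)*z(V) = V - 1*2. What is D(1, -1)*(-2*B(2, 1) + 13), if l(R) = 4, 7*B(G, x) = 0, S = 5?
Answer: 13/3 ≈ 4.3333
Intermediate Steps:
B(G, x) = 0 (B(G, x) = (1/7)*0 = 0)
z(V) = -4/3 + 2*V/3 (z(V) = 2*(V - 1*2)/3 = 2*(V - 2)/3 = 2*(-2 + V)/3 = -4/3 + 2*V/3)
O = -1 (O = 6*(-4/3 + (2/3)*2) - 1 = 6*(-4/3 + 4/3) - 1 = 6*0 - 1 = 0 - 1 = -1)
D(Z, o) = 1/3 (D(Z, o) = 1/(-1 + 4) = 1/3)
D(1, -1)*(-2*B(2, 1) + 13) = (-2*0 + 13)/3 = (0 + 13)/3 = (1/3)*13 = 13/3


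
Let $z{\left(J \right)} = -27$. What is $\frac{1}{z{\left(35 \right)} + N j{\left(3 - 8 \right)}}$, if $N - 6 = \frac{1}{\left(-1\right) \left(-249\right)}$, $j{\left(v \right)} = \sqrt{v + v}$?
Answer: $- \frac{1674027}{67548979} - \frac{372255 i \sqrt{10}}{67548979} \approx -0.024782 - 0.017427 i$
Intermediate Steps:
$j{\left(v \right)} = \sqrt{2} \sqrt{v}$ ($j{\left(v \right)} = \sqrt{2 v} = \sqrt{2} \sqrt{v}$)
$N = \frac{1495}{249}$ ($N = 6 + \frac{1}{\left(-1\right) \left(-249\right)} = 6 + \frac{1}{249} = \frac{1495}{249} \approx 6.004$)
$\frac{1}{z{\left(35 \right)} + N j{\left(3 - 8 \right)}} = \frac{1}{-27 + \frac{1495 \sqrt{2} \sqrt{3 - 8}}{249}} = \frac{1}{-27 + \frac{1495 \sqrt{2} \sqrt{-5}}{249}} = \frac{1}{-27 + \frac{1495 \sqrt{2} i \sqrt{5}}{249}} = \frac{1}{-27 + \frac{1495 i \sqrt{10}}{249}}$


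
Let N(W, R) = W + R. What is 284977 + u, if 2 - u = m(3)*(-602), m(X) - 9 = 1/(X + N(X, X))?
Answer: 2614175/9 ≈ 2.9046e+5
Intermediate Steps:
N(W, R) = R + W
m(X) = 9 + 1/(3*X) (m(X) = 9 + 1/(X + (X + X)) = 9 + 1/(X + 2*X) = 9 + 1/(3*X))
u = 49382/9 (u = 2 - (9 + (1/3)/3)*(-602) = 2 - (9 + (1/3)*(1/3))*(-602) = 2 - (9 + 1/9)*(-602) = 2 - 82*(-602)/9 = 2 - 1*(-49364/9) = 2 + 49364/9 = 49382/9 ≈ 5486.9)
284977 + u = 284977 + 49382/9 = 2614175/9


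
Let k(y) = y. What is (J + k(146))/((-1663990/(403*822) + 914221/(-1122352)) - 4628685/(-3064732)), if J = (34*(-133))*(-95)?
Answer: -794912774693838962304/8004648554511787 ≈ -99306.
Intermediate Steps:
J = 429590 (J = -4522*(-95) = 429590)
(J + k(146))/((-1663990/(403*822) + 914221/(-1122352)) - 4628685/(-3064732)) = (429590 + 146)/((-1663990/(403*822) + 914221/(-1122352)) - 4628685/(-3064732)) = 429736/((-1663990/331266 + 914221*(-1/1122352)) - 4628685*(-1/3064732)) = 429736/((-1663990*1/331266 - 11873/14576) + 4628685/3064732) = 429736/((-831995/165633 - 11873/14576) + 4628685/3064732) = 429736/(-14093719729/2414266608 + 4628685/3064732) = 429736/(-8004648554511787/1849770032517264) = 429736*(-1849770032517264/8004648554511787) = -794912774693838962304/8004648554511787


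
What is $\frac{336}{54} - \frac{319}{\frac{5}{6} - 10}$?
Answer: $\frac{1846}{45} \approx 41.022$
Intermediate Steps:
$\frac{336}{54} - \frac{319}{\frac{5}{6} - 10} = 336 \cdot \frac{1}{54} - \frac{319}{5 \cdot \frac{1}{6} - 10} = \frac{56}{9} - \frac{319}{\frac{5}{6} - 10} = \frac{56}{9} - \frac{319}{- \frac{55}{6}} = \frac{56}{9} - - \frac{174}{5} = \frac{56}{9} + \frac{174}{5} = \frac{1846}{45}$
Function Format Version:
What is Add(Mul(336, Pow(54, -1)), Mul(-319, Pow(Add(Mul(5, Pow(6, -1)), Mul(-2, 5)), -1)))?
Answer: Rational(1846, 45) ≈ 41.022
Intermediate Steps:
Add(Mul(336, Pow(54, -1)), Mul(-319, Pow(Add(Mul(5, Pow(6, -1)), Mul(-2, 5)), -1))) = Add(Mul(336, Rational(1, 54)), Mul(-319, Pow(Add(Mul(5, Rational(1, 6)), -10), -1))) = Add(Rational(56, 9), Mul(-319, Pow(Add(Rational(5, 6), -10), -1))) = Add(Rational(56, 9), Mul(-319, Pow(Rational(-55, 6), -1))) = Add(Rational(56, 9), Mul(-319, Rational(-6, 55))) = Add(Rational(56, 9), Rational(174, 5)) = Rational(1846, 45)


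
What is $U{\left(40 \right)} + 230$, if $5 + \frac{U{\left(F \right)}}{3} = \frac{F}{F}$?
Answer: $218$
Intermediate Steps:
$U{\left(F \right)} = -12$ ($U{\left(F \right)} = -15 + 3 \frac{F}{F} = -15 + 3 \cdot 1 = -15 + 3 = -12$)
$U{\left(40 \right)} + 230 = -12 + 230 = 218$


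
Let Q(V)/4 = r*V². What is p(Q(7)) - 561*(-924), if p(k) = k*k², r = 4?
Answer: 482408668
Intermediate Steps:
Q(V) = 16*V² (Q(V) = 4*(4*V²) = 16*V²)
p(k) = k³
p(Q(7)) - 561*(-924) = (16*7²)³ - 561*(-924) = (16*49)³ + 518364 = 784³ + 518364 = 481890304 + 518364 = 482408668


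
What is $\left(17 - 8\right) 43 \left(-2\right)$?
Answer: $-774$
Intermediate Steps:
$\left(17 - 8\right) 43 \left(-2\right) = 9 \cdot 43 \left(-2\right) = 387 \left(-2\right) = -774$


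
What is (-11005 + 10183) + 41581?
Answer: 40759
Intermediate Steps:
(-11005 + 10183) + 41581 = -822 + 41581 = 40759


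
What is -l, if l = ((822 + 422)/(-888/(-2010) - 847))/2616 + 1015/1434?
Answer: -15675426940/22163956341 ≈ -0.70725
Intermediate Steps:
l = 15675426940/22163956341 (l = (1244/(-888*(-1/2010) - 847))*(1/2616) + 1015*(1/1434) = (1244/(148/335 - 847))*(1/2616) + 1015/1434 = (1244/(-283597/335))*(1/2616) + 1015/1434 = (1244*(-335/283597))*(1/2616) + 1015/1434 = -416740/283597*1/2616 + 1015/1434 = -104185/185472438 + 1015/1434 = 15675426940/22163956341 ≈ 0.70725)
-l = -1*15675426940/22163956341 = -15675426940/22163956341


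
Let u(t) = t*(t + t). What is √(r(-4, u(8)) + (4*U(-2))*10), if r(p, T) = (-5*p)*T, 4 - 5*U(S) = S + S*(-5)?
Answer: 4*√158 ≈ 50.279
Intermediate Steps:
U(S) = ⅘ + 4*S/5 (U(S) = ⅘ - (S + S*(-5))/5 = ⅘ - (S - 5*S)/5 = ⅘ - (-4)*S/5 = ⅘ + 4*S/5)
u(t) = 2*t² (u(t) = t*(2*t) = 2*t²)
r(p, T) = -5*T*p
√(r(-4, u(8)) + (4*U(-2))*10) = √(-5*2*8²*(-4) + (4*(⅘ + (⅘)*(-2)))*10) = √(-5*2*64*(-4) + (4*(⅘ - 8/5))*10) = √(-5*128*(-4) + (4*(-⅘))*10) = √(2560 - 16/5*10) = √(2560 - 32) = √2528 = 4*√158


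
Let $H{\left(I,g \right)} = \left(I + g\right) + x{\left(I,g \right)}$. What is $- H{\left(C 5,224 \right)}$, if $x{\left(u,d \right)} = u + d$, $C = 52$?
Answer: $-968$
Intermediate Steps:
$x{\left(u,d \right)} = d + u$
$H{\left(I,g \right)} = 2 I + 2 g$ ($H{\left(I,g \right)} = \left(I + g\right) + \left(g + I\right) = \left(I + g\right) + \left(I + g\right) = 2 I + 2 g$)
$- H{\left(C 5,224 \right)} = - (2 \cdot 52 \cdot 5 + 2 \cdot 224) = - (2 \cdot 260 + 448) = - (520 + 448) = \left(-1\right) 968 = -968$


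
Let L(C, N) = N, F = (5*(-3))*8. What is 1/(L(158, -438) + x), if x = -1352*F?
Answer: 1/161802 ≈ 6.1804e-6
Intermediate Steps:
F = -120 (F = -15*8 = -120)
x = 162240 (x = -1352*(-120) = 162240)
1/(L(158, -438) + x) = 1/(-438 + 162240) = 1/161802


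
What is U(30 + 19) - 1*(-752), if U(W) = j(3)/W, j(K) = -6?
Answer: 36842/49 ≈ 751.88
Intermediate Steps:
U(W) = -6/W
U(30 + 19) - 1*(-752) = -6/(30 + 19) - 1*(-752) = -6/49 + 752 = 36842/49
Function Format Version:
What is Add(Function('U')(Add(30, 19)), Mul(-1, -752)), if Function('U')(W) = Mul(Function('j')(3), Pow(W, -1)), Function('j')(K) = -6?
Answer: Rational(36842, 49) ≈ 751.88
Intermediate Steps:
Function('U')(W) = Mul(-6, Pow(W, -1))
Add(Function('U')(Add(30, 19)), Mul(-1, -752)) = Add(Mul(-6, Pow(Add(30, 19), -1)), Mul(-1, -752)) = Add(Mul(-6, Pow(49, -1)), 752) = Add(Mul(-6, Rational(1, 49)), 752) = Add(Rational(-6, 49), 752) = Rational(36842, 49)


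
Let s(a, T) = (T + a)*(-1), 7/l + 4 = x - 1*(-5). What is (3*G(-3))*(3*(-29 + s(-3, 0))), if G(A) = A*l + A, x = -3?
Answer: -1755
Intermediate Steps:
l = -7/2 (l = 7/(-4 + (-3 - 1*(-5))) = 7/(-4 + (-3 + 5)) = 7/(-4 + 2) = 7/(-2) = 7*(-½) = -7/2 ≈ -3.5000)
G(A) = -5*A/2 (G(A) = A*(-7/2) + A = -7*A/2 + A = -5*A/2)
s(a, T) = -T - a
(3*G(-3))*(3*(-29 + s(-3, 0))) = (3*(-5/2*(-3)))*(3*(-29 + (-1*0 - 1*(-3)))) = (3*(15/2))*(3*(-29 + (0 + 3))) = 45*(3*(-29 + 3))/2 = 45*(3*(-26))/2 = (45/2)*(-78) = -1755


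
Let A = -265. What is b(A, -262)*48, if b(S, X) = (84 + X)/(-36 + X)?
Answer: 4272/149 ≈ 28.671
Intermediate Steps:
b(S, X) = (84 + X)/(-36 + X)
b(A, -262)*48 = ((84 - 262)/(-36 - 262))*48 = (-178/(-298))*48 = -1/298*(-178)*48 = (89/149)*48 = 4272/149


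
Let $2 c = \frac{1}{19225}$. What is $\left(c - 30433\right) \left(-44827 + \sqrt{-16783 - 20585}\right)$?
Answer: $\frac{52454262454123}{38450} - \frac{3510446547 i \sqrt{1038}}{19225} \approx 1.3642 \cdot 10^{9} - 5.8829 \cdot 10^{6} i$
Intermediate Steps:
$c = \frac{1}{38450}$ ($c = \frac{1}{2 \cdot 19225} = \frac{1}{2} \cdot \frac{1}{19225} = \frac{1}{38450} \approx 2.6008 \cdot 10^{-5}$)
$\left(c - 30433\right) \left(-44827 + \sqrt{-16783 - 20585}\right) = \left(\frac{1}{38450} - 30433\right) \left(-44827 + \sqrt{-16783 - 20585}\right) = - \frac{1170148849 \left(-44827 + \sqrt{-37368}\right)}{38450} = - \frac{1170148849 \left(-44827 + 6 i \sqrt{1038}\right)}{38450} = \frac{52454262454123}{38450} - \frac{3510446547 i \sqrt{1038}}{19225}$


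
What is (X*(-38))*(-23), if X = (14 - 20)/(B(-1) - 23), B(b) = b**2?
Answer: 2622/11 ≈ 238.36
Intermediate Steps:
X = 3/11 (X = (14 - 20)/((-1)**2 - 23) = -6/(1 - 23) = -6/(-22) = -6*(-1/22) = 3/11 ≈ 0.27273)
(X*(-38))*(-23) = ((3/11)*(-38))*(-23) = -114/11*(-23) = 2622/11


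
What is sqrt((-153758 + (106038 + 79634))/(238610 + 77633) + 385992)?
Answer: 3*sqrt(4289214349379190)/316243 ≈ 621.28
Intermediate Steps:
sqrt((-153758 + (106038 + 79634))/(238610 + 77633) + 385992) = sqrt((-153758 + 185672)/316243 + 385992) = sqrt(31914*(1/316243) + 385992) = sqrt(31914/316243 + 385992) = sqrt(122067299970/316243) = 3*sqrt(4289214349379190)/316243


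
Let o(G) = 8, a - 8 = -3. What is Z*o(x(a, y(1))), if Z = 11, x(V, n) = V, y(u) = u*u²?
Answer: 88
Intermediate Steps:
a = 5 (a = 8 - 3 = 5)
y(u) = u³
Z*o(x(a, y(1))) = 11*8 = 88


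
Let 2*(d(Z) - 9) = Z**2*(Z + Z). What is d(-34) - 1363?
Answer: -40658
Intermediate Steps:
d(Z) = 9 + Z**3 (d(Z) = 9 + (Z**2*(Z + Z))/2 = 9 + (Z**2*(2*Z))/2 = 9 + (2*Z**3)/2 = 9 + Z**3)
d(-34) - 1363 = (9 + (-34)**3) - 1363 = (9 - 39304) - 1363 = -39295 - 1363 = -40658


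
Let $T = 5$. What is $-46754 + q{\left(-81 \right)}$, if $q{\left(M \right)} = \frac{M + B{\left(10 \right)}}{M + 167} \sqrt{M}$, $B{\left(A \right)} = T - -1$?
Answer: $-46754 - \frac{675 i}{86} \approx -46754.0 - 7.8488 i$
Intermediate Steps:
$B{\left(A \right)} = 6$ ($B{\left(A \right)} = 5 - -1 = 5 + 1 = 6$)
$q{\left(M \right)} = \frac{\sqrt{M} \left(6 + M\right)}{167 + M}$ ($q{\left(M \right)} = \frac{M + 6}{M + 167} \sqrt{M} = \frac{6 + M}{167 + M} \sqrt{M} = \frac{\sqrt{M} \left(6 + M\right)}{167 + M}$)
$-46754 + q{\left(-81 \right)} = -46754 + \frac{\sqrt{-81} \left(6 - 81\right)}{167 - 81} = -46754 + 9 i \frac{1}{86} \left(-75\right) = -46754 - \frac{675 i}{86}$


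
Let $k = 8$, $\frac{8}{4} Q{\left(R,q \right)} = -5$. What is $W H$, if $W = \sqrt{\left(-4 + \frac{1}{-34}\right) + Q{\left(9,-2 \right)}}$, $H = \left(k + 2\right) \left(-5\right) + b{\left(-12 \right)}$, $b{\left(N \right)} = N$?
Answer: $- \frac{62 i \sqrt{1887}}{17} \approx - 158.43 i$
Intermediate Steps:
$Q{\left(R,q \right)} = - \frac{5}{2}$ ($Q{\left(R,q \right)} = \frac{1}{2} \left(-5\right) = - \frac{5}{2}$)
$H = -62$ ($H = \left(8 + 2\right) \left(-5\right) - 12 = 10 \left(-5\right) - 12 = -50 - 12 = -62$)
$W = \frac{i \sqrt{1887}}{17}$ ($W = \sqrt{\left(-4 + \frac{1}{-34}\right) - \frac{5}{2}} = \sqrt{\left(-4 - \frac{1}{34}\right) - \frac{5}{2}} = \sqrt{- \frac{137}{34} - \frac{5}{2}} = \sqrt{- \frac{111}{17}} = \frac{i \sqrt{1887}}{17} \approx 2.5553 i$)
$W H = \frac{i \sqrt{1887}}{17} \left(-62\right) = - \frac{62 i \sqrt{1887}}{17}$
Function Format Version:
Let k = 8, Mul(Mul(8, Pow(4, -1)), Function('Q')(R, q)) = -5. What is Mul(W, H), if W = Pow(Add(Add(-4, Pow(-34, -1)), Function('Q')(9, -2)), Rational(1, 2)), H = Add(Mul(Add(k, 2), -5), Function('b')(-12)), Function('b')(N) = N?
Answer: Mul(Rational(-62, 17), I, Pow(1887, Rational(1, 2))) ≈ Mul(-158.43, I)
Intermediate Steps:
Function('Q')(R, q) = Rational(-5, 2) (Function('Q')(R, q) = Mul(Rational(1, 2), -5) = Rational(-5, 2))
H = -62 (H = Add(Mul(Add(8, 2), -5), -12) = Add(Mul(10, -5), -12) = Add(-50, -12) = -62)
W = Mul(Rational(1, 17), I, Pow(1887, Rational(1, 2))) (W = Pow(Add(Add(-4, Pow(-34, -1)), Rational(-5, 2)), Rational(1, 2)) = Pow(Add(Add(-4, Rational(-1, 34)), Rational(-5, 2)), Rational(1, 2)) = Pow(Add(Rational(-137, 34), Rational(-5, 2)), Rational(1, 2)) = Pow(Rational(-111, 17), Rational(1, 2)) = Mul(Rational(1, 17), I, Pow(1887, Rational(1, 2))) ≈ Mul(2.5553, I))
Mul(W, H) = Mul(Mul(Rational(1, 17), I, Pow(1887, Rational(1, 2))), -62) = Mul(Rational(-62, 17), I, Pow(1887, Rational(1, 2)))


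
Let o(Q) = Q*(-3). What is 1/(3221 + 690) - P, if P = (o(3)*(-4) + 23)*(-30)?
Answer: 6922471/3911 ≈ 1770.0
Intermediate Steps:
o(Q) = -3*Q
P = -1770 (P = (-3*3*(-4) + 23)*(-30) = (-9*(-4) + 23)*(-30) = (36 + 23)*(-30) = 59*(-30) = -1770)
1/(3221 + 690) - P = 1/(3221 + 690) - 1*(-1770) = 1/3911 + 1770 = 6922471/3911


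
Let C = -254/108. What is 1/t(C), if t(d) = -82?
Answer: -1/82 ≈ -0.012195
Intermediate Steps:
C = -127/54 (C = -254*1/108 = -127/54 ≈ -2.3519)
1/t(C) = 1/(-82) = -1/82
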